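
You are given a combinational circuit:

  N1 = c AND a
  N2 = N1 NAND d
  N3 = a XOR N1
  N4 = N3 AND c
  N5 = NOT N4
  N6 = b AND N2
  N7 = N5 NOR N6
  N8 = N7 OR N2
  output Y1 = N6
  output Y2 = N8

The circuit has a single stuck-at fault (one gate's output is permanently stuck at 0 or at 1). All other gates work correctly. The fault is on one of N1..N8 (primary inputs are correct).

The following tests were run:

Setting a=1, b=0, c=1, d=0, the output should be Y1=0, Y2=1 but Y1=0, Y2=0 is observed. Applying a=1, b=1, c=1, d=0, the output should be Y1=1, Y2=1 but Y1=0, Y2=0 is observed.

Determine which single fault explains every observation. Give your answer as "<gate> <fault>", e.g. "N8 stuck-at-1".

N2 stuck-at-0

Fault-free values for test 1 (a=1, b=0, c=1, d=0): N1=1, N2=1, N3=0, N4=0, N5=1, N6=0, N7=0, N8=1, giving Y1=0, Y2=1. Observed Y1=0, Y2=0.
Test 1: faults giving observed Y1=0, Y2=0 are {N2 stuck-at-0, N8 stuck-at-0}.
Test 2 (a=1, b=1, c=1, d=0): fault-free N1=1, N2=1, N3=0, N4=0, N5=1, N6=1, N7=0, N8=1 → Y1=1, Y2=1; observed Y1=0, Y2=0. Eliminates N8 stuck-at-0.
Only N2 stuck-at-0 is consistent with every test.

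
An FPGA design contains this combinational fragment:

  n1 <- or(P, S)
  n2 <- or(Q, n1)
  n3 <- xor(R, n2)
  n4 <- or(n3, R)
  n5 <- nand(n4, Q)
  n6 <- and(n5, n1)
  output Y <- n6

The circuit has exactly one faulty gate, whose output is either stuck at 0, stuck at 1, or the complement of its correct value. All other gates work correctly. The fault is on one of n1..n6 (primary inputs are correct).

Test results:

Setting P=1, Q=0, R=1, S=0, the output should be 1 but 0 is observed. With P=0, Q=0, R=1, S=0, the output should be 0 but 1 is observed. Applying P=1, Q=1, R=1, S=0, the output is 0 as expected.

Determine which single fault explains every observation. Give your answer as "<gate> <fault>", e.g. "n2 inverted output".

n1 inverted output

Fault-free values for test 1 (P=1, Q=0, R=1, S=0): n1=1, n2=1, n3=0, n4=1, n5=1, n6=1, giving Y=1. Observed 0.
Test 1: faults giving observed 0 are {n1 stuck-at-0, n1 inverted output, n5 stuck-at-0, n5 inverted output, n6 stuck-at-0, n6 inverted output}.
Test 2 (P=0, Q=0, R=1, S=0): fault-free n1=0, n2=0, n3=1, n4=1, n5=1, n6=0 → 0; observed 1. Eliminates n1 stuck-at-0, n5 stuck-at-0, n5 inverted output, n6 stuck-at-0.
Test 3 (P=1, Q=1, R=1, S=0): fault-free n1=1, n2=1, n3=0, n4=1, n5=0, n6=0 → 0; observed 0. Eliminates n6 inverted output.
Only n1 inverted output is consistent with every test.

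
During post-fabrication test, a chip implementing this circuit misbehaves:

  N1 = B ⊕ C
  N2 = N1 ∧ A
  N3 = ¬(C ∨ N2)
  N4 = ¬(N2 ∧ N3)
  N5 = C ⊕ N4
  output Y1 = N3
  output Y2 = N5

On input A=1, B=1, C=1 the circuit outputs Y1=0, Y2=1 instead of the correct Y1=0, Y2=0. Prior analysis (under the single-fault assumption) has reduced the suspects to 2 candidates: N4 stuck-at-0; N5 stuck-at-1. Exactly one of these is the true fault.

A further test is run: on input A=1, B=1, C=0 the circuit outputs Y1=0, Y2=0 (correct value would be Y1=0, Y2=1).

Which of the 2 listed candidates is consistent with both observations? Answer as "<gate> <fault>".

N4 stuck-at-0

Evaluate each candidate on input A=1, B=1, C=0:
  N4 stuck-at-0: N1=1, N2=1, N3=0, N4=0 [stuck-at-0], N5=0 → Y1=0, Y2=0 — matches
  N5 stuck-at-1: N1=1, N2=1, N3=0, N4=1, N5=1 [stuck-at-1] → Y1=0, Y2=1 — eliminated
Only N4 stuck-at-0 reproduces the observed Y1=0, Y2=0.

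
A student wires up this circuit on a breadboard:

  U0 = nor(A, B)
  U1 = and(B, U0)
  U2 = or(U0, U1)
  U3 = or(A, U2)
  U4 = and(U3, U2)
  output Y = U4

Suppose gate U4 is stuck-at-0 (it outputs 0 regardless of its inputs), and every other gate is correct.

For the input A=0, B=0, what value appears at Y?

0

Propagate with U4 forced: U0=1, U1=0, U2=1, U3=1, U4=0 [stuck-at-0].
So Y = 0. (Without the fault it would be 1.)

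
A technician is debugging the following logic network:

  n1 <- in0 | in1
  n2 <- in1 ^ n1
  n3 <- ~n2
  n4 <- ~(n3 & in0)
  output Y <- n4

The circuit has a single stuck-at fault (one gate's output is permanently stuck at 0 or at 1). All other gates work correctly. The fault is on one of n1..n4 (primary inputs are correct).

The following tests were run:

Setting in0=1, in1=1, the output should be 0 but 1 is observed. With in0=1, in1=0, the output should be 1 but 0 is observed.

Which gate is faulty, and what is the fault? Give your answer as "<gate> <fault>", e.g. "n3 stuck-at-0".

Fault-free values for test 1 (in0=1, in1=1): n1=1, n2=0, n3=1, n4=0, giving Y=0. Observed 1.
Test 1: faults giving observed 1 are {n1 stuck-at-0, n2 stuck-at-1, n3 stuck-at-0, n4 stuck-at-1}.
Test 2 (in0=1, in1=0): fault-free n1=1, n2=1, n3=0, n4=1 → 1; observed 0. Eliminates n2 stuck-at-1, n3 stuck-at-0, n4 stuck-at-1.
Only n1 stuck-at-0 is consistent with every test.

n1 stuck-at-0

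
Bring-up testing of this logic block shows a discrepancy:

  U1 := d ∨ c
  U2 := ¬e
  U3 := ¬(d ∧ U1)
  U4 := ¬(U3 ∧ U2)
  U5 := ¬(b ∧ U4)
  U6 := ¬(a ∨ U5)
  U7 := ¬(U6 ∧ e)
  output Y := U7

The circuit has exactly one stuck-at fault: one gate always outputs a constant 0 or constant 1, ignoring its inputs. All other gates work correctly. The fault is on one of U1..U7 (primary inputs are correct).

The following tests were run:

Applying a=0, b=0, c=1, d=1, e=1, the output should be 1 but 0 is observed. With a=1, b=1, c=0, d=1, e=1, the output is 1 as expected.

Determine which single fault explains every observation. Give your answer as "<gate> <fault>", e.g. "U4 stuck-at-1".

U5 stuck-at-0

Fault-free values for test 1 (a=0, b=0, c=1, d=1, e=1): U1=1, U2=0, U3=0, U4=1, U5=1, U6=0, U7=1, giving Y=1. Observed 0.
Test 1: faults giving observed 0 are {U5 stuck-at-0, U6 stuck-at-1, U7 stuck-at-0}.
Test 2 (a=1, b=1, c=0, d=1, e=1): fault-free U1=1, U2=0, U3=0, U4=1, U5=0, U6=0, U7=1 → 1; observed 1. Eliminates U6 stuck-at-1, U7 stuck-at-0.
Only U5 stuck-at-0 is consistent with every test.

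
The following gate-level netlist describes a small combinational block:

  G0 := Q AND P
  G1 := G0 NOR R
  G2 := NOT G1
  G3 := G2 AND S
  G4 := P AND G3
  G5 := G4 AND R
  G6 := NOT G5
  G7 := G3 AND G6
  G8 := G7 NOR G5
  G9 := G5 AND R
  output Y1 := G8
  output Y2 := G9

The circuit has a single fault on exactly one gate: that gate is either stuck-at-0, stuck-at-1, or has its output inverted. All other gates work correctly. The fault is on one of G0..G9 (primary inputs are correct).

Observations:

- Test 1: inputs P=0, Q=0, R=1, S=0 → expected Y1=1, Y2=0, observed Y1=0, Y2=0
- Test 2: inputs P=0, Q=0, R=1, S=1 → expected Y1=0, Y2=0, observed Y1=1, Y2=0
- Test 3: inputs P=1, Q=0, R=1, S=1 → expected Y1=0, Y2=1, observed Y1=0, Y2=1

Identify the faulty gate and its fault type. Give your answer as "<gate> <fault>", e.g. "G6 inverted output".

Fault-free values for test 1 (P=0, Q=0, R=1, S=0): G0=0, G1=0, G2=1, G3=0, G4=0, G5=0, G6=1, G7=0, G8=1, G9=0, giving Y1=1, Y2=0. Observed Y1=0, Y2=0.
Test 1: faults giving observed Y1=0, Y2=0 are {G3 stuck-at-1, G3 inverted output, G7 stuck-at-1, G7 inverted output, G8 stuck-at-0, G8 inverted output}.
Test 2 (P=0, Q=0, R=1, S=1): fault-free G0=0, G1=0, G2=1, G3=1, G4=0, G5=0, G6=1, G7=1, G8=0, G9=0 → Y1=0, Y2=0; observed Y1=1, Y2=0. Eliminates G3 stuck-at-1, G7 stuck-at-1, G8 stuck-at-0.
Test 3 (P=1, Q=0, R=1, S=1): fault-free G0=0, G1=0, G2=1, G3=1, G4=1, G5=1, G6=0, G7=0, G8=0, G9=1 → Y1=0, Y2=1; observed Y1=0, Y2=1. Eliminates G3 inverted output, G8 inverted output.
Only G7 inverted output is consistent with every test.

G7 inverted output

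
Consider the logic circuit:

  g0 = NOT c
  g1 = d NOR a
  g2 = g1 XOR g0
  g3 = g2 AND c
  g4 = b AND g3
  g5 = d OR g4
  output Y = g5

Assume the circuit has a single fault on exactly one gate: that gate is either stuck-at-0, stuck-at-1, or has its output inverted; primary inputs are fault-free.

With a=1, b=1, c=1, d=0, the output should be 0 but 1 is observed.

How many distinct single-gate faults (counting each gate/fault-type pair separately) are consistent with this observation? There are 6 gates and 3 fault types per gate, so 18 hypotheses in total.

12

Fault-free: g0=0, g1=0, g2=0, g3=0, g4=0, g5=0 → 0. Observed 1.
  g0: stuck-at-1, inverted output ✓; others ✗
  g1: stuck-at-1, inverted output ✓; others ✗
  g2: stuck-at-1, inverted output ✓; others ✗
  g3: stuck-at-1, inverted output ✓; others ✗
  g4: stuck-at-1, inverted output ✓; others ✗
  g5: stuck-at-1, inverted output ✓; others ✗
Consistent faults: {g0 stuck-at-1, g0 inverted output, g1 stuck-at-1, g1 inverted output, g2 stuck-at-1, g2 inverted output, g3 stuck-at-1, g3 inverted output, g4 stuck-at-1, g4 inverted output, g5 stuck-at-1, g5 inverted output} — 12 in all.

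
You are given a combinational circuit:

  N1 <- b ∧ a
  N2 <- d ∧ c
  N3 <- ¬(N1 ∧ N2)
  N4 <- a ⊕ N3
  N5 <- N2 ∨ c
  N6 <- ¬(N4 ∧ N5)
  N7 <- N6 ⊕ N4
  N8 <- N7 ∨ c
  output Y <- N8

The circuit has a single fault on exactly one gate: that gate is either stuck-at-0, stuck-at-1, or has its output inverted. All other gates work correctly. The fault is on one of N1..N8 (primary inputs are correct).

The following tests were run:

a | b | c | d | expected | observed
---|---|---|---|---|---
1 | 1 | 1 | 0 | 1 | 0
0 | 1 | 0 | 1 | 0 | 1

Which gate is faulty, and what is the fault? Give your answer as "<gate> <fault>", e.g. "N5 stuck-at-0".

Fault-free values for test 1 (a=1, b=1, c=1, d=0): N1=1, N2=0, N3=1, N4=0, N5=1, N6=1, N7=1, N8=1, giving Y=1. Observed 0.
Test 1: faults giving observed 0 are {N8 stuck-at-0, N8 inverted output}.
Test 2 (a=0, b=1, c=0, d=1): fault-free N1=0, N2=0, N3=1, N4=1, N5=0, N6=1, N7=0, N8=0 → 0; observed 1. Eliminates N8 stuck-at-0.
Only N8 inverted output is consistent with every test.

N8 inverted output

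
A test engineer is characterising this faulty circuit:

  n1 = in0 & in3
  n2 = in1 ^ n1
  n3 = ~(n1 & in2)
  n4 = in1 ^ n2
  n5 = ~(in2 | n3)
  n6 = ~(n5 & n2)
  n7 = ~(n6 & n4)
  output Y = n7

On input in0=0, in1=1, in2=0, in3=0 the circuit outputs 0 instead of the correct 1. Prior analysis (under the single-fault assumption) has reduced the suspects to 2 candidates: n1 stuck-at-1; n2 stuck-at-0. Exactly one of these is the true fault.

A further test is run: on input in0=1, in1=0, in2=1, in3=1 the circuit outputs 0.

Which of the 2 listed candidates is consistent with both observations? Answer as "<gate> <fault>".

Evaluate each candidate on input in0=1, in1=0, in2=1, in3=1:
  n1 stuck-at-1: n1=1 [stuck-at-1], n2=1, n3=0, n4=1, n5=0, n6=1, n7=0 → 0 — matches
  n2 stuck-at-0: n1=1, n2=0 [stuck-at-0], n3=0, n4=0, n5=0, n6=1, n7=1 → 1 — eliminated
Only n1 stuck-at-1 reproduces the observed 0.

n1 stuck-at-1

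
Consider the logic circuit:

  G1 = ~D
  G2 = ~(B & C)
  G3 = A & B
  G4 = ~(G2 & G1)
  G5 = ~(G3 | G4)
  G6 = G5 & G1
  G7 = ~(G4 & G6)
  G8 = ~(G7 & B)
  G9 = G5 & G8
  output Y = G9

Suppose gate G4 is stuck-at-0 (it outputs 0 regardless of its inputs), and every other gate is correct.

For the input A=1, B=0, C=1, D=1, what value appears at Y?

Propagate with G4 forced: G1=0, G2=1, G3=0, G4=0 [stuck-at-0], G5=1, G6=0, G7=1, G8=1, G9=1.
So Y = 1. (Without the fault it would be 0.)

1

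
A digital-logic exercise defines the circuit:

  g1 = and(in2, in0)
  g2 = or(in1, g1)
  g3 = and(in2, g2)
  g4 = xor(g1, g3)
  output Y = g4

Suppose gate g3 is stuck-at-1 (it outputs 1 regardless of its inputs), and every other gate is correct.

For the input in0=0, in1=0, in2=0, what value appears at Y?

Propagate with g3 forced: g1=0, g2=0, g3=1 [stuck-at-1], g4=1.
So Y = 1. (Without the fault it would be 0.)

1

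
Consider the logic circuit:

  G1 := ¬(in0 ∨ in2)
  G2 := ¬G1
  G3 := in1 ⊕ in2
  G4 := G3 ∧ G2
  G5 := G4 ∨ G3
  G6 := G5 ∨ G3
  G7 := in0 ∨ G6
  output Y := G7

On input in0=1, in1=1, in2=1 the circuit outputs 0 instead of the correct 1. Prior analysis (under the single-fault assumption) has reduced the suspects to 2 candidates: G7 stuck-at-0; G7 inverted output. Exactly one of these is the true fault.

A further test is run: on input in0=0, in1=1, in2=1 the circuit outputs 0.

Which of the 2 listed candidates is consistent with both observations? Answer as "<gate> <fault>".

G7 stuck-at-0

Evaluate each candidate on input in0=0, in1=1, in2=1:
  G7 stuck-at-0: G1=0, G2=1, G3=0, G4=0, G5=0, G6=0, G7=0 [stuck-at-0] → 0 — matches
  G7 inverted output: G1=0, G2=1, G3=0, G4=0, G5=0, G6=0, G7=1 [inverted output] → 1 — eliminated
Only G7 stuck-at-0 reproduces the observed 0.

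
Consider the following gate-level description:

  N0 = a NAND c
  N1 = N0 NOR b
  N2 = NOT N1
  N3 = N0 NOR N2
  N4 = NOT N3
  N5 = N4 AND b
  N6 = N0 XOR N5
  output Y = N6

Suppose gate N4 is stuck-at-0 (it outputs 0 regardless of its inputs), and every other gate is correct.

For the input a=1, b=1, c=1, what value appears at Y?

0

Propagate with N4 forced: N0=0, N1=0, N2=1, N3=0, N4=0 [stuck-at-0], N5=0, N6=0.
So Y = 0. (Without the fault it would be 1.)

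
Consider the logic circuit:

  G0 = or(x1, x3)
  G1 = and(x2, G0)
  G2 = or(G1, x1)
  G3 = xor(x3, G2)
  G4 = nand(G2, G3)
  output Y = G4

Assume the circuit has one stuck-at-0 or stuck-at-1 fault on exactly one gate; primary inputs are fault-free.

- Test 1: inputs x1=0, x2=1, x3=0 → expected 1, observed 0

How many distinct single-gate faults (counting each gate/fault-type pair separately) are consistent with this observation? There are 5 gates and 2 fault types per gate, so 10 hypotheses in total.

Fault-free: G0=0, G1=0, G2=0, G3=0, G4=1 → 1. Observed 0.
  G0 stuck-at-0: output 1 ✗
  G0 stuck-at-1: output 0 ✓
  G1 stuck-at-0: output 1 ✗
  G1 stuck-at-1: output 0 ✓
  G2 stuck-at-0: output 1 ✗
  G2 stuck-at-1: output 0 ✓
  G3 stuck-at-0: output 1 ✗
  G3 stuck-at-1: output 1 ✗
  G4 stuck-at-0: output 0 ✓
  G4 stuck-at-1: output 1 ✗
Consistent faults: {G0 stuck-at-1, G1 stuck-at-1, G2 stuck-at-1, G4 stuck-at-0} — 4 in all.

4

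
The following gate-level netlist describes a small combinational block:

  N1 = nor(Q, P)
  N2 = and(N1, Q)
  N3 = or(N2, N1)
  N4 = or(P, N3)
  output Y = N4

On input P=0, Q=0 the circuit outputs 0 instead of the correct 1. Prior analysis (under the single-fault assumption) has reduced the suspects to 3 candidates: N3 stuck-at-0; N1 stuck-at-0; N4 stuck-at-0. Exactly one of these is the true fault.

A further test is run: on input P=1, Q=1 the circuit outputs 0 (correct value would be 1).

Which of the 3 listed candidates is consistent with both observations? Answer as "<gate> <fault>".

Evaluate each candidate on input P=1, Q=1:
  N3 stuck-at-0: N1=0, N2=0, N3=0 [stuck-at-0], N4=1 → 1 — eliminated
  N1 stuck-at-0: N1=0 [stuck-at-0], N2=0, N3=0, N4=1 → 1 — eliminated
  N4 stuck-at-0: N1=0, N2=0, N3=0, N4=0 [stuck-at-0] → 0 — matches
Only N4 stuck-at-0 reproduces the observed 0.

N4 stuck-at-0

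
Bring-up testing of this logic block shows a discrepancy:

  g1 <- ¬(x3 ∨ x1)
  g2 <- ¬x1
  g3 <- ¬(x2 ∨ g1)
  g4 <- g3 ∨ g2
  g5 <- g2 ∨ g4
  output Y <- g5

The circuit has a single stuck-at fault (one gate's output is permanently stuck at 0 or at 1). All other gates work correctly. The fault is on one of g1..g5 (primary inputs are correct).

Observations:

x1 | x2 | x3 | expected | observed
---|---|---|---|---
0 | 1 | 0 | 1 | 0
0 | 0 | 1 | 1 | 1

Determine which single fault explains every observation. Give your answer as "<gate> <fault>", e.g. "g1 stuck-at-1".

Fault-free values for test 1 (x1=0, x2=1, x3=0): g1=1, g2=1, g3=0, g4=1, g5=1, giving Y=1. Observed 0.
Test 1: faults giving observed 0 are {g2 stuck-at-0, g5 stuck-at-0}.
Test 2 (x1=0, x2=0, x3=1): fault-free g1=0, g2=1, g3=1, g4=1, g5=1 → 1; observed 1. Eliminates g5 stuck-at-0.
Only g2 stuck-at-0 is consistent with every test.

g2 stuck-at-0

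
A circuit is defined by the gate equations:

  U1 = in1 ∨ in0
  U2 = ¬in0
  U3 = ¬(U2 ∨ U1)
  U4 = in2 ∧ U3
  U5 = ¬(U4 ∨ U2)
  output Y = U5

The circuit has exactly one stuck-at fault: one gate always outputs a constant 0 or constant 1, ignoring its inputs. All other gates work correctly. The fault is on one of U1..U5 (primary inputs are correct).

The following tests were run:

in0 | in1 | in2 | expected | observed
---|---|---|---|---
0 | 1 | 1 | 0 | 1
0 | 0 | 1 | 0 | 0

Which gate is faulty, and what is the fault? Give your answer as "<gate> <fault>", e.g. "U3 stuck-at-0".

U2 stuck-at-0

Fault-free values for test 1 (in0=0, in1=1, in2=1): U1=1, U2=1, U3=0, U4=0, U5=0, giving Y=0. Observed 1.
Test 1: faults giving observed 1 are {U2 stuck-at-0, U5 stuck-at-1}.
Test 2 (in0=0, in1=0, in2=1): fault-free U1=0, U2=1, U3=0, U4=0, U5=0 → 0; observed 0. Eliminates U5 stuck-at-1.
Only U2 stuck-at-0 is consistent with every test.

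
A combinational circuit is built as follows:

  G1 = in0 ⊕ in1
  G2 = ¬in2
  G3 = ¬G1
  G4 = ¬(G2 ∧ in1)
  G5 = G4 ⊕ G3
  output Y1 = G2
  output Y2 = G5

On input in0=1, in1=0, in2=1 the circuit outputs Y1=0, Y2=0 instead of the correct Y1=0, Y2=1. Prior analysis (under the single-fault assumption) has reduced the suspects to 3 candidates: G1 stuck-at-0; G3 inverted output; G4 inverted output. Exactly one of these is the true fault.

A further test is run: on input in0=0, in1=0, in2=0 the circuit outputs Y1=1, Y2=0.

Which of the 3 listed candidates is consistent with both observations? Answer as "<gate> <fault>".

G1 stuck-at-0

Evaluate each candidate on input in0=0, in1=0, in2=0:
  G1 stuck-at-0: G1=0 [stuck-at-0], G2=1, G3=1, G4=1, G5=0 → Y1=1, Y2=0 — matches
  G3 inverted output: G1=0, G2=1, G3=0 [inverted output], G4=1, G5=1 → Y1=1, Y2=1 — eliminated
  G4 inverted output: G1=0, G2=1, G3=1, G4=0 [inverted output], G5=1 → Y1=1, Y2=1 — eliminated
Only G1 stuck-at-0 reproduces the observed Y1=1, Y2=0.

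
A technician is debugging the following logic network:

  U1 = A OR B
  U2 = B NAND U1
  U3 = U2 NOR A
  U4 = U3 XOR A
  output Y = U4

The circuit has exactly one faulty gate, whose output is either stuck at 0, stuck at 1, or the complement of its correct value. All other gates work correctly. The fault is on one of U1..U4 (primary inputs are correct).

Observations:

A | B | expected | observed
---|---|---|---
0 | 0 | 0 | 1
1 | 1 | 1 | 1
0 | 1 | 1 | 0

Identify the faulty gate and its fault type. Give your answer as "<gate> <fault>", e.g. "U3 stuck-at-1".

Fault-free values for test 1 (A=0, B=0): U1=0, U2=1, U3=0, U4=0, giving Y=0. Observed 1.
Test 1: faults giving observed 1 are {U2 stuck-at-0, U2 inverted output, U3 stuck-at-1, U3 inverted output, U4 stuck-at-1, U4 inverted output}.
Test 2 (A=1, B=1): fault-free U1=1, U2=0, U3=0, U4=1 → 1; observed 1. Eliminates U3 stuck-at-1, U3 inverted output, U4 inverted output.
Test 3 (A=0, B=1): fault-free U1=1, U2=0, U3=1, U4=1 → 1; observed 0. Eliminates U2 stuck-at-0, U4 stuck-at-1.
Only U2 inverted output is consistent with every test.

U2 inverted output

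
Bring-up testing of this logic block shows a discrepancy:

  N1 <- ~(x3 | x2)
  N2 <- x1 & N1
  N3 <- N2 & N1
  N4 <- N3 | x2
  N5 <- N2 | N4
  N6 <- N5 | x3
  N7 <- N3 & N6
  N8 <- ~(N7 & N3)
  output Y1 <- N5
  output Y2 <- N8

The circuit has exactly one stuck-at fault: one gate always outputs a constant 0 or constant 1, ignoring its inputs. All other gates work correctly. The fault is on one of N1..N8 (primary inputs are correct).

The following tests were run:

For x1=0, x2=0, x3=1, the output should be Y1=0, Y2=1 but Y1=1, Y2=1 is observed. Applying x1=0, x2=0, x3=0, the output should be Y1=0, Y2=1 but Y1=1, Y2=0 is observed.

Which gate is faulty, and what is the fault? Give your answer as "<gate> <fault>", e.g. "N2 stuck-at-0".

Fault-free values for test 1 (x1=0, x2=0, x3=1): N1=0, N2=0, N3=0, N4=0, N5=0, N6=1, N7=0, N8=1, giving Y1=0, Y2=1. Observed Y1=1, Y2=1.
Test 1: faults giving observed Y1=1, Y2=1 are {N2 stuck-at-1, N4 stuck-at-1, N5 stuck-at-1}.
Test 2 (x1=0, x2=0, x3=0): fault-free N1=1, N2=0, N3=0, N4=0, N5=0, N6=0, N7=0, N8=1 → Y1=0, Y2=1; observed Y1=1, Y2=0. Eliminates N4 stuck-at-1, N5 stuck-at-1.
Only N2 stuck-at-1 is consistent with every test.

N2 stuck-at-1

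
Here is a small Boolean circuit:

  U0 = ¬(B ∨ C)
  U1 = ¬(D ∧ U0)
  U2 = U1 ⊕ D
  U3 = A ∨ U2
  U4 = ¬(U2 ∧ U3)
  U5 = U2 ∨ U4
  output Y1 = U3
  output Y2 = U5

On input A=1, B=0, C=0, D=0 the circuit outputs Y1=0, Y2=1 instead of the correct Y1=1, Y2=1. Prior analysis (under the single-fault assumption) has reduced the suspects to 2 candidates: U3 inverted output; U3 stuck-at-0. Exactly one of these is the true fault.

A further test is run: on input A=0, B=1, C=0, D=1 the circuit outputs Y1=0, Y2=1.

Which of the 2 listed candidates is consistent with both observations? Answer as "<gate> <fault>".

U3 stuck-at-0

Evaluate each candidate on input A=0, B=1, C=0, D=1:
  U3 inverted output: U0=0, U1=1, U2=0, U3=1 [inverted output], U4=1, U5=1 → Y1=1, Y2=1 — eliminated
  U3 stuck-at-0: U0=0, U1=1, U2=0, U3=0 [stuck-at-0], U4=1, U5=1 → Y1=0, Y2=1 — matches
Only U3 stuck-at-0 reproduces the observed Y1=0, Y2=1.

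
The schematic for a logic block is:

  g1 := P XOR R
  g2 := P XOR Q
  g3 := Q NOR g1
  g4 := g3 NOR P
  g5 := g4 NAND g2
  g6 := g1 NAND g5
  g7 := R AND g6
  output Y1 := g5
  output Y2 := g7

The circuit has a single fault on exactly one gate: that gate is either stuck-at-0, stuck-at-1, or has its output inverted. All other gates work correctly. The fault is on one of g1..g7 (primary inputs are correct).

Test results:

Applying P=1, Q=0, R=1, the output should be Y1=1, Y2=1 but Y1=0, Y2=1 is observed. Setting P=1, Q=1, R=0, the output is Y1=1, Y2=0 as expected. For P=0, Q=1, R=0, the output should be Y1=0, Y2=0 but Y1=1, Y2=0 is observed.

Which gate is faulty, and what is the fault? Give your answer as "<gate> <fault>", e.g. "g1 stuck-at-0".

g4 inverted output

Fault-free values for test 1 (P=1, Q=0, R=1): g1=0, g2=1, g3=1, g4=0, g5=1, g6=1, g7=1, giving Y1=1, Y2=1. Observed Y1=0, Y2=1.
Test 1: faults giving observed Y1=0, Y2=1 are {g4 stuck-at-1, g4 inverted output, g5 stuck-at-0, g5 inverted output}.
Test 2 (P=1, Q=1, R=0): fault-free g1=1, g2=0, g3=0, g4=0, g5=1, g6=0, g7=0 → Y1=1, Y2=0; observed Y1=1, Y2=0. Eliminates g5 stuck-at-0, g5 inverted output.
Test 3 (P=0, Q=1, R=0): fault-free g1=0, g2=1, g3=0, g4=1, g5=0, g6=1, g7=0 → Y1=0, Y2=0; observed Y1=1, Y2=0. Eliminates g4 stuck-at-1.
Only g4 inverted output is consistent with every test.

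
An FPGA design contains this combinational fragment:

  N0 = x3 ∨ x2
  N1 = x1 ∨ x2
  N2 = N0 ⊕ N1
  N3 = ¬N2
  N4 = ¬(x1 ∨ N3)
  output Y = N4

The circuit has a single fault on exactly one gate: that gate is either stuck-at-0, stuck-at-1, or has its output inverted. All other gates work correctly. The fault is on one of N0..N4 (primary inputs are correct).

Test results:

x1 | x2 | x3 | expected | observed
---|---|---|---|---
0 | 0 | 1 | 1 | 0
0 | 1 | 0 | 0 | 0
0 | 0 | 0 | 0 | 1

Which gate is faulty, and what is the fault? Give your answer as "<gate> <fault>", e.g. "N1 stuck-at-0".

N1 stuck-at-1

Fault-free values for test 1 (x1=0, x2=0, x3=1): N0=1, N1=0, N2=1, N3=0, N4=1, giving Y=1. Observed 0.
Test 1: faults giving observed 0 are {N0 stuck-at-0, N0 inverted output, N1 stuck-at-1, N1 inverted output, N2 stuck-at-0, N2 inverted output, N3 stuck-at-1, N3 inverted output, N4 stuck-at-0, N4 inverted output}.
Test 2 (x1=0, x2=1, x3=0): fault-free N0=1, N1=1, N2=0, N3=1, N4=0 → 0; observed 0. Eliminates N0 stuck-at-0, N0 inverted output, N1 inverted output, N2 inverted output, N3 inverted output, N4 inverted output.
Test 3 (x1=0, x2=0, x3=0): fault-free N0=0, N1=0, N2=0, N3=1, N4=0 → 0; observed 1. Eliminates N2 stuck-at-0, N3 stuck-at-1, N4 stuck-at-0.
Only N1 stuck-at-1 is consistent with every test.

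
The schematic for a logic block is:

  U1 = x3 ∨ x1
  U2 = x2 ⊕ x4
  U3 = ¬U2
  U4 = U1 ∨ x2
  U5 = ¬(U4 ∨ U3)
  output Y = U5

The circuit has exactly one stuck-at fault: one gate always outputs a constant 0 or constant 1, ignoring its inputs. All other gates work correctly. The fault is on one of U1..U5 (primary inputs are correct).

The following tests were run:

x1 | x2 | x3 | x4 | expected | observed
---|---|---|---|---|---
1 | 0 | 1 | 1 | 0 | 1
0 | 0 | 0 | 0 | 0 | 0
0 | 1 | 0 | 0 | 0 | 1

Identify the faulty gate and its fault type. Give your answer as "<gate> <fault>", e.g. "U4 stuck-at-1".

U4 stuck-at-0

Fault-free values for test 1 (x1=1, x2=0, x3=1, x4=1): U1=1, U2=1, U3=0, U4=1, U5=0, giving Y=0. Observed 1.
Test 1: faults giving observed 1 are {U1 stuck-at-0, U4 stuck-at-0, U5 stuck-at-1}.
Test 2 (x1=0, x2=0, x3=0, x4=0): fault-free U1=0, U2=0, U3=1, U4=0, U5=0 → 0; observed 0. Eliminates U5 stuck-at-1.
Test 3 (x1=0, x2=1, x3=0, x4=0): fault-free U1=0, U2=1, U3=0, U4=1, U5=0 → 0; observed 1. Eliminates U1 stuck-at-0.
Only U4 stuck-at-0 is consistent with every test.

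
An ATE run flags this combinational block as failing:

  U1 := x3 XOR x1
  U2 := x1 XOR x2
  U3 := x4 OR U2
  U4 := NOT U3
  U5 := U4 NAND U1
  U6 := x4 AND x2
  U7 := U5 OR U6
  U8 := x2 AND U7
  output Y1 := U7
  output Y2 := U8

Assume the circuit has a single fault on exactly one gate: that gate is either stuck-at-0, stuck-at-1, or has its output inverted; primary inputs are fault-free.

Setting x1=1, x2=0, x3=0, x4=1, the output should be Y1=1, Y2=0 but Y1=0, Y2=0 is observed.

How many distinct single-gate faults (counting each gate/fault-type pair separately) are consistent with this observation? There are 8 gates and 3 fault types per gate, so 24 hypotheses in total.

Fault-free: U1=1, U2=1, U3=1, U4=0, U5=1, U6=0, U7=1, U8=0 → Y1=1, Y2=0. Observed Y1=0, Y2=0.
  U1: none of the 3 fault types match ✗
  U2: none of the 3 fault types match ✗
  U3: stuck-at-0, inverted output ✓; others ✗
  U4: stuck-at-1, inverted output ✓; others ✗
  U5: stuck-at-0, inverted output ✓; others ✗
  U6: none of the 3 fault types match ✗
  U7: stuck-at-0, inverted output ✓; others ✗
  U8: none of the 3 fault types match ✗
Consistent faults: {U3 stuck-at-0, U3 inverted output, U4 stuck-at-1, U4 inverted output, U5 stuck-at-0, U5 inverted output, U7 stuck-at-0, U7 inverted output} — 8 in all.

8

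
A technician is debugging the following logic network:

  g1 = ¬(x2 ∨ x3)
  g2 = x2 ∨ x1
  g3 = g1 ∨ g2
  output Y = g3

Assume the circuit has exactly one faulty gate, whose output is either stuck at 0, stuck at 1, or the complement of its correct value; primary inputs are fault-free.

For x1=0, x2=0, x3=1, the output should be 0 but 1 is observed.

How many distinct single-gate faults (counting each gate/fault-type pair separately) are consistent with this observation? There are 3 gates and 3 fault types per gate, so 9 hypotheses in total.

Fault-free: g1=0, g2=0, g3=0 → 0. Observed 1.
  g1 stuck-at-0: output 0 ✗
  g1 stuck-at-1: output 1 ✓
  g1 inverted output: output 1 ✓
  g2 stuck-at-0: output 0 ✗
  g2 stuck-at-1: output 1 ✓
  g2 inverted output: output 1 ✓
  g3 stuck-at-0: output 0 ✗
  g3 stuck-at-1: output 1 ✓
  g3 inverted output: output 1 ✓
Consistent faults: {g1 stuck-at-1, g1 inverted output, g2 stuck-at-1, g2 inverted output, g3 stuck-at-1, g3 inverted output} — 6 in all.

6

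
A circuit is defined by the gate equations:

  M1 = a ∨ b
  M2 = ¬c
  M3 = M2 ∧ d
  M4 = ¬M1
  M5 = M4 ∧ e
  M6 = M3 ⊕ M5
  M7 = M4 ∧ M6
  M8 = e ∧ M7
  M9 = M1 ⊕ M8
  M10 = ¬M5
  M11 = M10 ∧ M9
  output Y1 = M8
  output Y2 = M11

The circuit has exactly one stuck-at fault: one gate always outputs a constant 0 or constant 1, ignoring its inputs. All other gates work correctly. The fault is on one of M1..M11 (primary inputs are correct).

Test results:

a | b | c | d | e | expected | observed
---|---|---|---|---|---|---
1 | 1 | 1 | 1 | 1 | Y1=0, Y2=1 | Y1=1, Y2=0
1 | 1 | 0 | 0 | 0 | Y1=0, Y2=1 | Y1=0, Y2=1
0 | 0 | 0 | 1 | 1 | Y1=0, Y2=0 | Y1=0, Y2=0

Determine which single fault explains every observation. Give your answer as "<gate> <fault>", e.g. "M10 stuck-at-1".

Fault-free values for test 1 (a=1, b=1, c=1, d=1, e=1): M1=1, M2=0, M3=0, M4=0, M5=0, M6=0, M7=0, M8=0, M9=1, M10=1, M11=1, giving Y1=0, Y2=1. Observed Y1=1, Y2=0.
Test 1: faults giving observed Y1=1, Y2=0 are {M1 stuck-at-0, M4 stuck-at-1, M7 stuck-at-1, M8 stuck-at-1}.
Test 2 (a=1, b=1, c=0, d=0, e=0): fault-free M1=1, M2=1, M3=0, M4=0, M5=0, M6=0, M7=0, M8=0, M9=1, M10=1, M11=1 → Y1=0, Y2=1; observed Y1=0, Y2=1. Eliminates M1 stuck-at-0, M8 stuck-at-1.
Test 3 (a=0, b=0, c=0, d=1, e=1): fault-free M1=0, M2=1, M3=1, M4=1, M5=1, M6=0, M7=0, M8=0, M9=0, M10=0, M11=0 → Y1=0, Y2=0; observed Y1=0, Y2=0. Eliminates M7 stuck-at-1.
Only M4 stuck-at-1 is consistent with every test.

M4 stuck-at-1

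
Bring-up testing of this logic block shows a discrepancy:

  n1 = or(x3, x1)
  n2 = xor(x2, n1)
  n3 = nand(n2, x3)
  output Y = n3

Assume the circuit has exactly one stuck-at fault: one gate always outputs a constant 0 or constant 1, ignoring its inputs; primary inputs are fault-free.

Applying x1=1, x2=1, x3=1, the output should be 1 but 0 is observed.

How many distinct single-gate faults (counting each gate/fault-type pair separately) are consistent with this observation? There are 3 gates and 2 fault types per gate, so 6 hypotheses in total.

Fault-free: n1=1, n2=0, n3=1 → 1. Observed 0.
  n1 stuck-at-0: output 0 ✓
  n1 stuck-at-1: output 1 ✗
  n2 stuck-at-0: output 1 ✗
  n2 stuck-at-1: output 0 ✓
  n3 stuck-at-0: output 0 ✓
  n3 stuck-at-1: output 1 ✗
Consistent faults: {n1 stuck-at-0, n2 stuck-at-1, n3 stuck-at-0} — 3 in all.

3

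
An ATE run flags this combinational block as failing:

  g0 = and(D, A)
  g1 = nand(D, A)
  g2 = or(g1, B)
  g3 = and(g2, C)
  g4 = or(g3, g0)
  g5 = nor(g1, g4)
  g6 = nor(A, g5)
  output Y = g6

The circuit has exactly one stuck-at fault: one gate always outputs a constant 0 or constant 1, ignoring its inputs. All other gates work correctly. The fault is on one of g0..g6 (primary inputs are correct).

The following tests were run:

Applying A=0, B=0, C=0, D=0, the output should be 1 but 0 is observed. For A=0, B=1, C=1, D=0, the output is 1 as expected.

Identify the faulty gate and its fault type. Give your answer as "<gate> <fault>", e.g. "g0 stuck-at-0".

g1 stuck-at-0

Fault-free values for test 1 (A=0, B=0, C=0, D=0): g0=0, g1=1, g2=1, g3=0, g4=0, g5=0, g6=1, giving Y=1. Observed 0.
Test 1: faults giving observed 0 are {g1 stuck-at-0, g5 stuck-at-1, g6 stuck-at-0}.
Test 2 (A=0, B=1, C=1, D=0): fault-free g0=0, g1=1, g2=1, g3=1, g4=1, g5=0, g6=1 → 1; observed 1. Eliminates g5 stuck-at-1, g6 stuck-at-0.
Only g1 stuck-at-0 is consistent with every test.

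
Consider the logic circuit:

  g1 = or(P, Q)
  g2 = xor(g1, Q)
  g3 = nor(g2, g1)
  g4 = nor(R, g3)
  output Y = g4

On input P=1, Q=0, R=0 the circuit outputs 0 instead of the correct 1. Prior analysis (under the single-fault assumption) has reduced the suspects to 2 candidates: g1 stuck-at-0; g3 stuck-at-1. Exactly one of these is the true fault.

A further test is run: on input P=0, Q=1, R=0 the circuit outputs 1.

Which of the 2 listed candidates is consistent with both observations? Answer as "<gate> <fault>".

Evaluate each candidate on input P=0, Q=1, R=0:
  g1 stuck-at-0: g1=0 [stuck-at-0], g2=1, g3=0, g4=1 → 1 — matches
  g3 stuck-at-1: g1=1, g2=0, g3=1 [stuck-at-1], g4=0 → 0 — eliminated
Only g1 stuck-at-0 reproduces the observed 1.

g1 stuck-at-0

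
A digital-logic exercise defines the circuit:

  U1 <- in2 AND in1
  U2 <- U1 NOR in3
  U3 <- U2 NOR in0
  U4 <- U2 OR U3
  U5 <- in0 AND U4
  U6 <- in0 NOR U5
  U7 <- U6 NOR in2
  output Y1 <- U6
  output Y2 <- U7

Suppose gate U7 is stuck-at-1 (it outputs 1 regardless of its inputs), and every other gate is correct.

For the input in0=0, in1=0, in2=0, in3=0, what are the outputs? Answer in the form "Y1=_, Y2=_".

Propagate with U7 forced: U1=0, U2=1, U3=0, U4=1, U5=0, U6=1, U7=1 [stuck-at-1].
So the outputs are Y1=1, Y2=1. (Without the fault they would be Y1=1, Y2=0.)

Y1=1, Y2=1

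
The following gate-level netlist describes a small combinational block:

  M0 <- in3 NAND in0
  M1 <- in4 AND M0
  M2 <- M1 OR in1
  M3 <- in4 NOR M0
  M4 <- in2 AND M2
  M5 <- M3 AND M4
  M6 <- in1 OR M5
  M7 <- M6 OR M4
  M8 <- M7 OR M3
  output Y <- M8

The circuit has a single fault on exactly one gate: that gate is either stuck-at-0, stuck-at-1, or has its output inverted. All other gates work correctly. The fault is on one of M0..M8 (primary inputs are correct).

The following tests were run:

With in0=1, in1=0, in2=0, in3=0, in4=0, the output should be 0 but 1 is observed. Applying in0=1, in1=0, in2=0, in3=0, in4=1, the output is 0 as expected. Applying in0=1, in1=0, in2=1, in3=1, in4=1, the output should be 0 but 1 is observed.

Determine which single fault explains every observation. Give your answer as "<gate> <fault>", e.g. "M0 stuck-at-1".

Fault-free values for test 1 (in0=1, in1=0, in2=0, in3=0, in4=0): M0=1, M1=0, M2=0, M3=0, M4=0, M5=0, M6=0, M7=0, M8=0, giving Y=0. Observed 1.
Test 1: faults giving observed 1 are {M0 stuck-at-0, M0 inverted output, M3 stuck-at-1, M3 inverted output, M4 stuck-at-1, M4 inverted output, M5 stuck-at-1, M5 inverted output, M6 stuck-at-1, M6 inverted output, M7 stuck-at-1, M7 inverted output, M8 stuck-at-1, M8 inverted output}.
Test 2 (in0=1, in1=0, in2=0, in3=0, in4=1): fault-free M0=1, M1=1, M2=1, M3=0, M4=0, M5=0, M6=0, M7=0, M8=0 → 0; observed 0. Eliminates M3 stuck-at-1, M3 inverted output, M4 stuck-at-1, M4 inverted output, M5 stuck-at-1, M5 inverted output, M6 stuck-at-1, M6 inverted output, M7 stuck-at-1, M7 inverted output, M8 stuck-at-1, M8 inverted output.
Test 3 (in0=1, in1=0, in2=1, in3=1, in4=1): fault-free M0=0, M1=0, M2=0, M3=0, M4=0, M5=0, M6=0, M7=0, M8=0 → 0; observed 1. Eliminates M0 stuck-at-0.
Only M0 inverted output is consistent with every test.

M0 inverted output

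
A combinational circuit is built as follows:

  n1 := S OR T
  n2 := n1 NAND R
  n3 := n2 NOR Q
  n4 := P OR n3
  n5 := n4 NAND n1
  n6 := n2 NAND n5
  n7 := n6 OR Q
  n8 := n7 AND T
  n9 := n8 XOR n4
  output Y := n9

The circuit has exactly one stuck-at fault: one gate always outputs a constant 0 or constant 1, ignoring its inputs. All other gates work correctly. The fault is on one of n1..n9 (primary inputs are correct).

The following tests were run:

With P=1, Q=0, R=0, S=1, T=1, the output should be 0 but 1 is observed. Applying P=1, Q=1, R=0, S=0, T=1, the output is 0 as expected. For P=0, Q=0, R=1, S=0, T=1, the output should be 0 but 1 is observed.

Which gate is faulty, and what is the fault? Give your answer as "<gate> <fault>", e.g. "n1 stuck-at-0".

Fault-free values for test 1 (P=1, Q=0, R=0, S=1, T=1): n1=1, n2=1, n3=0, n4=1, n5=0, n6=1, n7=1, n8=1, n9=0, giving Y=0. Observed 1.
Test 1: faults giving observed 1 are {n1 stuck-at-0, n5 stuck-at-1, n6 stuck-at-0, n7 stuck-at-0, n8 stuck-at-0, n9 stuck-at-1}.
Test 2 (P=1, Q=1, R=0, S=0, T=1): fault-free n1=1, n2=1, n3=0, n4=1, n5=0, n6=1, n7=1, n8=1, n9=0 → 0; observed 0. Eliminates n7 stuck-at-0, n8 stuck-at-0, n9 stuck-at-1.
Test 3 (P=0, Q=0, R=1, S=0, T=1): fault-free n1=1, n2=0, n3=1, n4=1, n5=0, n6=1, n7=1, n8=1, n9=0 → 0; observed 1. Eliminates n1 stuck-at-0, n5 stuck-at-1.
Only n6 stuck-at-0 is consistent with every test.

n6 stuck-at-0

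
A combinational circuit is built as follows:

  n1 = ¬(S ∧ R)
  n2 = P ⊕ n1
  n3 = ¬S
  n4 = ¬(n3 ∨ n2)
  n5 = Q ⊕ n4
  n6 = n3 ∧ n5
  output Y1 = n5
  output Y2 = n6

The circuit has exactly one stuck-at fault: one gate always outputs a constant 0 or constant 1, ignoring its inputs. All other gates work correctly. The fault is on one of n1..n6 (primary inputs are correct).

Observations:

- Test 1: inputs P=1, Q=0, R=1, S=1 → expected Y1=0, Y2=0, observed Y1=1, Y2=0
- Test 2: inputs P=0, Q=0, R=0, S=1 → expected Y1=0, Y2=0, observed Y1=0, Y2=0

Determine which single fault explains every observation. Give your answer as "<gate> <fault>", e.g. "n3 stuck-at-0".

n1 stuck-at-1

Fault-free values for test 1 (P=1, Q=0, R=1, S=1): n1=0, n2=1, n3=0, n4=0, n5=0, n6=0, giving Y1=0, Y2=0. Observed Y1=1, Y2=0.
Test 1: faults giving observed Y1=1, Y2=0 are {n1 stuck-at-1, n2 stuck-at-0, n4 stuck-at-1, n5 stuck-at-1}.
Test 2 (P=0, Q=0, R=0, S=1): fault-free n1=1, n2=1, n3=0, n4=0, n5=0, n6=0 → Y1=0, Y2=0; observed Y1=0, Y2=0. Eliminates n2 stuck-at-0, n4 stuck-at-1, n5 stuck-at-1.
Only n1 stuck-at-1 is consistent with every test.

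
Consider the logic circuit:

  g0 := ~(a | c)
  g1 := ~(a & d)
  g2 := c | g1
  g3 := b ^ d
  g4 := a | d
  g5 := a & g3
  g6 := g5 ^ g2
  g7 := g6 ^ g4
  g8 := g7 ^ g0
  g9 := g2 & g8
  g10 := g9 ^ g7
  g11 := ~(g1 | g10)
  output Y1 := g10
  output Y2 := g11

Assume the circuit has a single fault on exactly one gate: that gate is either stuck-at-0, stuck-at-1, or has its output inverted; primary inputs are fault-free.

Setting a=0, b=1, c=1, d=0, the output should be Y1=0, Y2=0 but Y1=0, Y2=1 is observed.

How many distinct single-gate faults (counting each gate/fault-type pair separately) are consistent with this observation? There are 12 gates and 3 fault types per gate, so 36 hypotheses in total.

Fault-free: g0=0, g1=1, g2=1, g3=1, g4=0, g5=0, g6=1, g7=1, g8=1, g9=1, g10=0, g11=0 → Y1=0, Y2=0. Observed Y1=0, Y2=1.
  g0: none of the 3 fault types match ✗
  g1: stuck-at-0, inverted output ✓; others ✗
  g2: none of the 3 fault types match ✗
  g3: none of the 3 fault types match ✗
  g4: none of the 3 fault types match ✗
  g5: none of the 3 fault types match ✗
  g6: none of the 3 fault types match ✗
  g7: none of the 3 fault types match ✗
  g8: none of the 3 fault types match ✗
  g9: none of the 3 fault types match ✗
  g10: none of the 3 fault types match ✗
  g11: stuck-at-1, inverted output ✓; others ✗
Consistent faults: {g1 stuck-at-0, g1 inverted output, g11 stuck-at-1, g11 inverted output} — 4 in all.

4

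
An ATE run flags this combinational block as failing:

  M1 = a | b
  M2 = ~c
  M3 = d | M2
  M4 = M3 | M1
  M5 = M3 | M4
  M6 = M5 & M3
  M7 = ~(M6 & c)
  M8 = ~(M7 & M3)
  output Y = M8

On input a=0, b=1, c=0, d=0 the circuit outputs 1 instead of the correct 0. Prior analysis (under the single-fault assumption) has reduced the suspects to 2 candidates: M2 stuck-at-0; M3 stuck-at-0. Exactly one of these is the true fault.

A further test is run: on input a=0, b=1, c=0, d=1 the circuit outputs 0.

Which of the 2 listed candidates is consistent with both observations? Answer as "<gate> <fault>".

Evaluate each candidate on input a=0, b=1, c=0, d=1:
  M2 stuck-at-0: M1=1, M2=0 [stuck-at-0], M3=1, M4=1, M5=1, M6=1, M7=1, M8=0 → 0 — matches
  M3 stuck-at-0: M1=1, M2=1, M3=0 [stuck-at-0], M4=1, M5=1, M6=0, M7=1, M8=1 → 1 — eliminated
Only M2 stuck-at-0 reproduces the observed 0.

M2 stuck-at-0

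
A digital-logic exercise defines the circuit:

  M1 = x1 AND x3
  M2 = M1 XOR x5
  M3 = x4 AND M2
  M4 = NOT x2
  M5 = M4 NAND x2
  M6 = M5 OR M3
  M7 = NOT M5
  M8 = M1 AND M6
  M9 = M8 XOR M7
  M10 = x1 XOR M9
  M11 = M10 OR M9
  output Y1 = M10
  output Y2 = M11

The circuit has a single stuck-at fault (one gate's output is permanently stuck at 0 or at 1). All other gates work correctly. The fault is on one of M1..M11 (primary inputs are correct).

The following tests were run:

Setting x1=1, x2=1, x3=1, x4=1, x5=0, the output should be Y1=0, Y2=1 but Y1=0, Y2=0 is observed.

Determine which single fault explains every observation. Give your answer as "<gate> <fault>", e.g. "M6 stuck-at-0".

Fault-free values for test 1 (x1=1, x2=1, x3=1, x4=1, x5=0): M1=1, M2=1, M3=1, M4=0, M5=1, M6=1, M7=0, M8=1, M9=1, M10=0, M11=1, giving Y1=0, Y2=1. Observed Y1=0, Y2=0.
Test 1: faults giving observed Y1=0, Y2=0 are {M11 stuck-at-0}.
Only M11 stuck-at-0 is consistent with every test.

M11 stuck-at-0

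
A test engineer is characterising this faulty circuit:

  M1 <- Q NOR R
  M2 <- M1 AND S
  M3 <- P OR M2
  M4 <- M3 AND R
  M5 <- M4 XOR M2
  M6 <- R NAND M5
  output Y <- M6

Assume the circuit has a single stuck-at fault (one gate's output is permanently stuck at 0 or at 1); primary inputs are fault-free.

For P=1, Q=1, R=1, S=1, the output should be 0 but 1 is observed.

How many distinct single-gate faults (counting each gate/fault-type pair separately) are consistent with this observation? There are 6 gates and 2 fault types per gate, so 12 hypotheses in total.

Fault-free: M1=0, M2=0, M3=1, M4=1, M5=1, M6=0 → 0. Observed 1.
  M1 stuck-at-0: output 0 ✗
  M1 stuck-at-1: output 1 ✓
  M2 stuck-at-0: output 0 ✗
  M2 stuck-at-1: output 1 ✓
  M3 stuck-at-0: output 1 ✓
  M3 stuck-at-1: output 0 ✗
  M4 stuck-at-0: output 1 ✓
  M4 stuck-at-1: output 0 ✗
  M5 stuck-at-0: output 1 ✓
  M5 stuck-at-1: output 0 ✗
  M6 stuck-at-0: output 0 ✗
  M6 stuck-at-1: output 1 ✓
Consistent faults: {M1 stuck-at-1, M2 stuck-at-1, M3 stuck-at-0, M4 stuck-at-0, M5 stuck-at-0, M6 stuck-at-1} — 6 in all.

6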